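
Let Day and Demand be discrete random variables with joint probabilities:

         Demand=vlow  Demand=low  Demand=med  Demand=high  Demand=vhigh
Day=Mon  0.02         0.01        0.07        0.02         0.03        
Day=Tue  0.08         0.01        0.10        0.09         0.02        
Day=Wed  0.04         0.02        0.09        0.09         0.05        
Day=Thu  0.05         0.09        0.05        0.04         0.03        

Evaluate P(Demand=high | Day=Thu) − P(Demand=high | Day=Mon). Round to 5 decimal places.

P(Day=Thu) = 0.05 + 0.09 + 0.05 + 0.04 + 0.03 = 0.26; P(Demand=high | Day=Thu) = 0.04/0.26 = 0.153846.
P(Day=Mon) = 0.02 + 0.01 + 0.07 + 0.02 + 0.03 = 0.15; P(Demand=high | Day=Mon) = 0.02/0.15 = 0.133333.
Difference = 0.02051.

0.02051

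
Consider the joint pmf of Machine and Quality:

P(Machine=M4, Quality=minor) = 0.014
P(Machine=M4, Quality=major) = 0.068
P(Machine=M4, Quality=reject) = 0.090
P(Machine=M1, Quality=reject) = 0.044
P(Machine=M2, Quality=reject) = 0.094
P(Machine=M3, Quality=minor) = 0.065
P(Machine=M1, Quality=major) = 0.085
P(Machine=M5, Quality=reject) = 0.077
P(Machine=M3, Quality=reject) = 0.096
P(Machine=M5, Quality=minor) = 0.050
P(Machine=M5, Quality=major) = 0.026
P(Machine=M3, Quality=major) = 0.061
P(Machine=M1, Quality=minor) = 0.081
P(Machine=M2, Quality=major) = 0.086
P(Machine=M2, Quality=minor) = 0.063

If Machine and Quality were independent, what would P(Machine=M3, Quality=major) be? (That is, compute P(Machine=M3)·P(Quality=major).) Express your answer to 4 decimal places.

0.0724

P(Machine=M3) = 0.065 + 0.061 + 0.096 = 0.222.
P(Quality=major) = 0.085 + 0.086 + 0.061 + 0.068 + 0.026 = 0.326.
Product: 0.222 × 0.326 = 0.0724.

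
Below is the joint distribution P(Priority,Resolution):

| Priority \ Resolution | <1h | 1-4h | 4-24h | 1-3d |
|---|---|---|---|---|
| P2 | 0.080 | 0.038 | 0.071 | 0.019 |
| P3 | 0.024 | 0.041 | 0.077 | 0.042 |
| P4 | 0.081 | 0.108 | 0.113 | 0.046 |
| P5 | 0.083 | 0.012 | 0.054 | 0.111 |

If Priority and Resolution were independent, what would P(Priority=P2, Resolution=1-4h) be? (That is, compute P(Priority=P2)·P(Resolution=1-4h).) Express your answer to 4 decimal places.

P(Priority=P2) = 0.080 + 0.038 + 0.071 + 0.019 = 0.208.
P(Resolution=1-4h) = 0.038 + 0.041 + 0.108 + 0.012 = 0.199.
Product: 0.208 × 0.199 = 0.0414.

0.0414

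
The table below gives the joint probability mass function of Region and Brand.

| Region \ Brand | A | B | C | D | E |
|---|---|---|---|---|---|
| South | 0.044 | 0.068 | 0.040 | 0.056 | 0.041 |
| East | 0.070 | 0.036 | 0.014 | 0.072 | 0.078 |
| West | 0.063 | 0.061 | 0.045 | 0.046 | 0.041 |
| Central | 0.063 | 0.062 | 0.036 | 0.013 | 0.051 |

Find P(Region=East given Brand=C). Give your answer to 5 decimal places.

P(Brand=C) = 0.040 + 0.014 + 0.045 + 0.036 = 0.135.
P(Region=East | Brand=C) = 0.014/0.135 = 0.10370.

0.10370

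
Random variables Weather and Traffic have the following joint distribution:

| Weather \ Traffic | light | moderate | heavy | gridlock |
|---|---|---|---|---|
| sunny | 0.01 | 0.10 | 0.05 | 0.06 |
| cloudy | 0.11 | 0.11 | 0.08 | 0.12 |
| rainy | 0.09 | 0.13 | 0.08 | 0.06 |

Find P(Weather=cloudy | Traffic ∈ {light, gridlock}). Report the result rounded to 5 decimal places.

0.51111

P(Traffic=light) = 0.01 + 0.11 + 0.09 = 0.21.
P(Traffic=gridlock) = 0.06 + 0.12 + 0.06 = 0.24.
P(Traffic ∈ {light, gridlock}) = 0.21 + 0.24 = 0.45; P(Weather=cloudy, Traffic ∈ {light, gridlock}) = 0.11 + 0.12 = 0.23.
P(Weather=cloudy | Traffic ∈ {light, gridlock}) = 0.23/0.45 = 0.51111.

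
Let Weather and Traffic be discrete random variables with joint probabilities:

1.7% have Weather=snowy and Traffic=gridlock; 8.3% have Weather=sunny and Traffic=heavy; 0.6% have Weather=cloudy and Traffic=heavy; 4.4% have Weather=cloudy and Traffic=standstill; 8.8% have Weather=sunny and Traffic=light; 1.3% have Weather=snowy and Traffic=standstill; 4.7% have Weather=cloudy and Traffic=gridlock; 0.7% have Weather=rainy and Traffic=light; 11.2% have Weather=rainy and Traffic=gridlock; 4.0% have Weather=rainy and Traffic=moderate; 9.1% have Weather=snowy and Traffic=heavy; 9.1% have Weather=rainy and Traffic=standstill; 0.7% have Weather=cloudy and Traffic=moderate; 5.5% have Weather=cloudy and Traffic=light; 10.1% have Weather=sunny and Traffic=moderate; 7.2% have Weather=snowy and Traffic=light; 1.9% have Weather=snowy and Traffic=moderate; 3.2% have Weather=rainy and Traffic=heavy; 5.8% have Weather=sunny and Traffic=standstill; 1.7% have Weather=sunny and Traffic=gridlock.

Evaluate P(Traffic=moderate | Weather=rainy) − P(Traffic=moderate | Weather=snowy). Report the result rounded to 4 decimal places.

P(Weather=rainy) = 0.007 + 0.040 + 0.032 + 0.112 + 0.091 = 0.282; P(Traffic=moderate | Weather=rainy) = 0.040/0.282 = 0.14184.
P(Weather=snowy) = 0.072 + 0.019 + 0.091 + 0.017 + 0.013 = 0.212; P(Traffic=moderate | Weather=snowy) = 0.019/0.212 = 0.08962.
Difference = 0.0522.

0.0522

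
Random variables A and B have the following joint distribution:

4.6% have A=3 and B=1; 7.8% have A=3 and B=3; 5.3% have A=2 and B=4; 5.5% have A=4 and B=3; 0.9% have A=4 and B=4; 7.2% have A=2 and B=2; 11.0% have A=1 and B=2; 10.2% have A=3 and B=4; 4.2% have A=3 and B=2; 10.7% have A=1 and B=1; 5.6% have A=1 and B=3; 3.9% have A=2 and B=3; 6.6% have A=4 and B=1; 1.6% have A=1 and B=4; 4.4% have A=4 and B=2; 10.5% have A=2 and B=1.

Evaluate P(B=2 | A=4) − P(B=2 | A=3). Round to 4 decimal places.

P(A=4) = 0.066 + 0.044 + 0.055 + 0.009 = 0.174; P(B=2 | A=4) = 0.044/0.174 = 0.25287.
P(A=3) = 0.046 + 0.042 + 0.078 + 0.102 = 0.268; P(B=2 | A=3) = 0.042/0.268 = 0.15672.
Difference = 0.0962.

0.0962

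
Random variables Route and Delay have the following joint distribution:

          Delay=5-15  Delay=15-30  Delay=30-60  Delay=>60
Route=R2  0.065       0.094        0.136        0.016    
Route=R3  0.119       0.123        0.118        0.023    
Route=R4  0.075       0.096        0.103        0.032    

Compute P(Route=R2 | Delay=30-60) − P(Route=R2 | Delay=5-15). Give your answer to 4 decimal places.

P(Delay=30-60) = 0.136 + 0.118 + 0.103 = 0.357; P(Route=R2 | Delay=30-60) = 0.136/0.357 = 0.38095.
P(Delay=5-15) = 0.065 + 0.119 + 0.075 = 0.259; P(Route=R2 | Delay=5-15) = 0.065/0.259 = 0.25097.
Difference = 0.1300.

0.1300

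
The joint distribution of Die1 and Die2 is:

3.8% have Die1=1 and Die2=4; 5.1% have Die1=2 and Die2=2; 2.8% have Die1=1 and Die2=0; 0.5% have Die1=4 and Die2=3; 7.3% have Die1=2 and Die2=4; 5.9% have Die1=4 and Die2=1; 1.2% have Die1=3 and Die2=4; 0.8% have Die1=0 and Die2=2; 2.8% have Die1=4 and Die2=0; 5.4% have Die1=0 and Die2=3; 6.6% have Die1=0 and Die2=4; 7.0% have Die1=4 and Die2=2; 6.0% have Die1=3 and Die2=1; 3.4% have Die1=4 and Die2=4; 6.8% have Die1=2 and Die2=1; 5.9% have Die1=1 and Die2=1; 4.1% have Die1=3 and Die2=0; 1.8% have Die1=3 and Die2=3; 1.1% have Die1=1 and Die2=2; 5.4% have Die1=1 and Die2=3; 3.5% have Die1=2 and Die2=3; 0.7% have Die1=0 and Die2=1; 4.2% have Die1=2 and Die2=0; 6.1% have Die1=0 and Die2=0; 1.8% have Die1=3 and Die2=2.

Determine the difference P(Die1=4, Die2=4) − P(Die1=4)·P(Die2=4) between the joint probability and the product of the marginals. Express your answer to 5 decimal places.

P(Die1=4) = 0.028 + 0.059 + 0.070 + 0.005 + 0.034 = 0.196.
P(Die2=4) = 0.066 + 0.038 + 0.073 + 0.012 + 0.034 = 0.223.
P(Die1=4, Die2=4) − P(Die1=4)P(Die2=4) = 0.034 − 0.196×0.223 = -0.00971.

-0.00971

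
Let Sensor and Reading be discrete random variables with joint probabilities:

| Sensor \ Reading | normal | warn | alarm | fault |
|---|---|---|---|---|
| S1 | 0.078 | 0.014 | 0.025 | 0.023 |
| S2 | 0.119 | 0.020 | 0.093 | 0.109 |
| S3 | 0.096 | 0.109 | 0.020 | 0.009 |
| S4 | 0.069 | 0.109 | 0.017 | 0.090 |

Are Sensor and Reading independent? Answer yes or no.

no

P(Sensor=S2) = 0.341 and P(Reading=warn) = 0.252, so their product is 0.08593, but P(Sensor=S2, Reading=warn) = 0.020. Since these differ, Sensor and Reading are not independent.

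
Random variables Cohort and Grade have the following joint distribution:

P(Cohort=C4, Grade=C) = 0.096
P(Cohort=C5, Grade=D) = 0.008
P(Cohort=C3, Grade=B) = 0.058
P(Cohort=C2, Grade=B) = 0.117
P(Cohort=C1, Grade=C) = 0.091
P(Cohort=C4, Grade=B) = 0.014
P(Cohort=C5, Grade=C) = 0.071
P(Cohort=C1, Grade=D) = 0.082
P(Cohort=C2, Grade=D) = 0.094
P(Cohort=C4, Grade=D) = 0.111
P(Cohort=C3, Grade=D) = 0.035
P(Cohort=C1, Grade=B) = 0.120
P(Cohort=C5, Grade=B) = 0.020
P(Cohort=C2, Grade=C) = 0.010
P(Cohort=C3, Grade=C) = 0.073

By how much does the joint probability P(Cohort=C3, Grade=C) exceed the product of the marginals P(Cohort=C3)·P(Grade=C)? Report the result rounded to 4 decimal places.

0.0164

P(Cohort=C3) = 0.058 + 0.073 + 0.035 = 0.166.
P(Grade=C) = 0.091 + 0.010 + 0.073 + 0.096 + 0.071 = 0.341.
P(Cohort=C3, Grade=C) − P(Cohort=C3)P(Grade=C) = 0.073 − 0.166×0.341 = 0.0164.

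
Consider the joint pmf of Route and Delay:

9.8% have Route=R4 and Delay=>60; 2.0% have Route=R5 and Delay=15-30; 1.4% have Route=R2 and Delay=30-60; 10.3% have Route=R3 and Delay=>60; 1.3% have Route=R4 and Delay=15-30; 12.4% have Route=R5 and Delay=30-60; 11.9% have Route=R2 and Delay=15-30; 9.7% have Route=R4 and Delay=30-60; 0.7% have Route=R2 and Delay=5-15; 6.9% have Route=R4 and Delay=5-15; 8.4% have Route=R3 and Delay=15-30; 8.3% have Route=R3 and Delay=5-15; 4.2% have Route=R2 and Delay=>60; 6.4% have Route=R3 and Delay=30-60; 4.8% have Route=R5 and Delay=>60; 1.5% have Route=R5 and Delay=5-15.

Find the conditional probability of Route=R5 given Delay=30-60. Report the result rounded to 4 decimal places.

0.4147

P(Delay=30-60) = 0.014 + 0.064 + 0.097 + 0.124 = 0.299.
P(Route=R5 | Delay=30-60) = 0.124/0.299 = 0.4147.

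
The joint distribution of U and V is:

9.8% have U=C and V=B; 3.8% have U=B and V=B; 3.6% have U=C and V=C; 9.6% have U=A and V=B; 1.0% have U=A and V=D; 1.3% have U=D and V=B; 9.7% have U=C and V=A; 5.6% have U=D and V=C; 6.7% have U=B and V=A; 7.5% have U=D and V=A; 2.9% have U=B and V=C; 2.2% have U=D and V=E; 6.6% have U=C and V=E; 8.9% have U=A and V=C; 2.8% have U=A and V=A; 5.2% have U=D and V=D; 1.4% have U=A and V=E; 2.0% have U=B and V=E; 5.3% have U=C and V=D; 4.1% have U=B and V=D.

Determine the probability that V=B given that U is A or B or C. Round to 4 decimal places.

0.2967

P(U=A) = 0.028 + 0.096 + 0.089 + 0.010 + 0.014 = 0.237.
P(U=B) = 0.067 + 0.038 + 0.029 + 0.041 + 0.020 = 0.195.
P(U=C) = 0.097 + 0.098 + 0.036 + 0.053 + 0.066 = 0.350.
P(U ∈ {A, B, C}) = 0.237 + 0.195 + 0.350 = 0.782; P(V=B, U ∈ {A, B, C}) = 0.096 + 0.038 + 0.098 = 0.232.
P(V=B | U ∈ {A, B, C}) = 0.232/0.782 = 0.2967.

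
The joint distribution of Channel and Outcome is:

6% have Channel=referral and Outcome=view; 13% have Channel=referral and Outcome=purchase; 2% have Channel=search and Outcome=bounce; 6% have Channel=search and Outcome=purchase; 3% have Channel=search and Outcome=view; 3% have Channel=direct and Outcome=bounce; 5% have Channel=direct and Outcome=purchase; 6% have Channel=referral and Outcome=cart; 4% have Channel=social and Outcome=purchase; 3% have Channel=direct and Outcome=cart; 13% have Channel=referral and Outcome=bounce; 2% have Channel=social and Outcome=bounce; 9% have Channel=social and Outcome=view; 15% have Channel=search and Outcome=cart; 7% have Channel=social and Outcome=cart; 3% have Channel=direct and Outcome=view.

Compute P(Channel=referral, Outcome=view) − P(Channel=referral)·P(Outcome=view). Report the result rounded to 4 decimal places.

P(Channel=referral) = 0.13 + 0.06 + 0.06 + 0.13 = 0.38.
P(Outcome=view) = 0.03 + 0.09 + 0.03 + 0.06 = 0.21.
P(Channel=referral, Outcome=view) − P(Channel=referral)P(Outcome=view) = 0.06 − 0.38×0.21 = -0.0198.

-0.0198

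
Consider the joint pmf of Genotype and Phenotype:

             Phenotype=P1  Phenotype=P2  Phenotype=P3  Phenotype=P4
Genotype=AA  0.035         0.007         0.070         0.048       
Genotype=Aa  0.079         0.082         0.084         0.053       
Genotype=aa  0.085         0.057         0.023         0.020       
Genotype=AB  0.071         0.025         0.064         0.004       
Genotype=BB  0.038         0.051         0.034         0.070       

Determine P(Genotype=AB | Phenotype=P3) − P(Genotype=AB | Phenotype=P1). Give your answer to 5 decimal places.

P(Phenotype=P3) = 0.070 + 0.084 + 0.023 + 0.064 + 0.034 = 0.275; P(Genotype=AB | Phenotype=P3) = 0.064/0.275 = 0.232727.
P(Phenotype=P1) = 0.035 + 0.079 + 0.085 + 0.071 + 0.038 = 0.308; P(Genotype=AB | Phenotype=P1) = 0.071/0.308 = 0.230519.
Difference = 0.00221.

0.00221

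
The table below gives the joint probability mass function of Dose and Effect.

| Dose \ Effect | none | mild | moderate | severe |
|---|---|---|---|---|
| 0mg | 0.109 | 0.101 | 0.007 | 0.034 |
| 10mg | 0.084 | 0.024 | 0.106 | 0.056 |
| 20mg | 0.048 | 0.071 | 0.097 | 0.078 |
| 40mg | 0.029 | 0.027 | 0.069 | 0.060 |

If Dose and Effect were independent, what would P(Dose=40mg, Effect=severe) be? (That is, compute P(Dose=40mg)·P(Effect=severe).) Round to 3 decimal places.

0.042

P(Dose=40mg) = 0.029 + 0.027 + 0.069 + 0.060 = 0.185.
P(Effect=severe) = 0.034 + 0.056 + 0.078 + 0.060 = 0.228.
Product: 0.185 × 0.228 = 0.042.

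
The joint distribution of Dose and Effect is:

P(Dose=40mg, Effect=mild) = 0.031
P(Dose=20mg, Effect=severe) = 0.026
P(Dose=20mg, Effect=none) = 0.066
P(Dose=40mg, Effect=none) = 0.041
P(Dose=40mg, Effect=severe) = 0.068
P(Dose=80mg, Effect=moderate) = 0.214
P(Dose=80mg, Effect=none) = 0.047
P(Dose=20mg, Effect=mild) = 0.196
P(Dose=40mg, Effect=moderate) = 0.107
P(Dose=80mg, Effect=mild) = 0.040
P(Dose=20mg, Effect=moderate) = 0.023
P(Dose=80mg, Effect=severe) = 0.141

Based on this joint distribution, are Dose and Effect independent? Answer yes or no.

no

P(Dose=20mg) = 0.311 and P(Effect=mild) = 0.267, so their product is 0.08304, but P(Dose=20mg, Effect=mild) = 0.196. Since these differ, Dose and Effect are not independent.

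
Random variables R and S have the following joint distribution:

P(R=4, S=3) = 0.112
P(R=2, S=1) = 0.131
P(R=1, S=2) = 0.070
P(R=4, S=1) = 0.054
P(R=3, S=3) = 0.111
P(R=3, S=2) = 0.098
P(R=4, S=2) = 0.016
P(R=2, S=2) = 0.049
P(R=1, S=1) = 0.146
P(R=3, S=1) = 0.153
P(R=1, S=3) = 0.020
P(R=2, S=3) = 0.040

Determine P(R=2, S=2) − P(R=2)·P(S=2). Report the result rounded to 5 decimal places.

P(R=2) = 0.131 + 0.049 + 0.040 = 0.220.
P(S=2) = 0.070 + 0.049 + 0.098 + 0.016 = 0.233.
P(R=2, S=2) − P(R=2)P(S=2) = 0.049 − 0.220×0.233 = -0.00226.

-0.00226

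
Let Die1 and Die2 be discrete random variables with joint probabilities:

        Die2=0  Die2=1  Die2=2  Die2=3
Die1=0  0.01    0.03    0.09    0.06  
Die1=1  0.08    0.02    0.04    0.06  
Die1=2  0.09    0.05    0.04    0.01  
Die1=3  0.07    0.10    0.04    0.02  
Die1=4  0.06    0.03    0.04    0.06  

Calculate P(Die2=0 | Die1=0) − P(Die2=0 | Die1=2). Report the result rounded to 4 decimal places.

-0.4211

P(Die1=0) = 0.01 + 0.03 + 0.09 + 0.06 = 0.19; P(Die2=0 | Die1=0) = 0.01/0.19 = 0.05263.
P(Die1=2) = 0.09 + 0.05 + 0.04 + 0.01 = 0.19; P(Die2=0 | Die1=2) = 0.09/0.19 = 0.47368.
Difference = -0.4211.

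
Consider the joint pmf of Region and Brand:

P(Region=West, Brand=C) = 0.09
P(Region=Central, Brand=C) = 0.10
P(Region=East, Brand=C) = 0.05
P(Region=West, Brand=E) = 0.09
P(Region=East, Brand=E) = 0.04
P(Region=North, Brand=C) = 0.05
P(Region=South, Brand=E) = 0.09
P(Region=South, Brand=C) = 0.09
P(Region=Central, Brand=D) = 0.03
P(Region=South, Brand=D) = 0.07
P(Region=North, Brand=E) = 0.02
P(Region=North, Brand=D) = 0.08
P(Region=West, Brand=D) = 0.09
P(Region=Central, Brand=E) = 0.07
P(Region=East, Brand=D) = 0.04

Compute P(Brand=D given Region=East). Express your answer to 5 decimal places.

P(Region=East) = 0.05 + 0.04 + 0.04 = 0.13.
P(Brand=D | Region=East) = 0.04/0.13 = 0.30769.

0.30769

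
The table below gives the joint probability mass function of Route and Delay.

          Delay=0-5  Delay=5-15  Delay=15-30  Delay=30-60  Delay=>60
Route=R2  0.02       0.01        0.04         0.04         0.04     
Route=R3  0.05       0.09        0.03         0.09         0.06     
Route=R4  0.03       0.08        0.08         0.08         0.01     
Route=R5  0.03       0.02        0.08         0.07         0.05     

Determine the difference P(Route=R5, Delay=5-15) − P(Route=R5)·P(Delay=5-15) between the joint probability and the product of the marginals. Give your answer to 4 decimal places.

-0.0300

P(Route=R5) = 0.03 + 0.02 + 0.08 + 0.07 + 0.05 = 0.25.
P(Delay=5-15) = 0.01 + 0.09 + 0.08 + 0.02 = 0.20.
P(Route=R5, Delay=5-15) − P(Route=R5)P(Delay=5-15) = 0.02 − 0.25×0.20 = -0.0300.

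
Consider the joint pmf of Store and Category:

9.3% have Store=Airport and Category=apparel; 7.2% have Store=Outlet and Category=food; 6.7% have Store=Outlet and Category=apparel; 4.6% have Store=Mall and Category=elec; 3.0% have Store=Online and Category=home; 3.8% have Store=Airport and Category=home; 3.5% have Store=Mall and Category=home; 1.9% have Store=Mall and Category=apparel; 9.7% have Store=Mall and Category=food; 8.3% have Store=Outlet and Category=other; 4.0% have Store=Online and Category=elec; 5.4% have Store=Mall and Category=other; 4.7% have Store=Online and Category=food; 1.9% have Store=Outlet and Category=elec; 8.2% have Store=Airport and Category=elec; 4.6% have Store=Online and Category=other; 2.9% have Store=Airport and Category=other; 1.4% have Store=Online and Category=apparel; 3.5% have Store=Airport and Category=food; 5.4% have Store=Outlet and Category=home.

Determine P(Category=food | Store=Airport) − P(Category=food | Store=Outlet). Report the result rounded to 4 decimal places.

-0.1177

P(Store=Airport) = 0.035 + 0.093 + 0.082 + 0.038 + 0.029 = 0.277; P(Category=food | Store=Airport) = 0.035/0.277 = 0.12635.
P(Store=Outlet) = 0.072 + 0.067 + 0.019 + 0.054 + 0.083 = 0.295; P(Category=food | Store=Outlet) = 0.072/0.295 = 0.24407.
Difference = -0.1177.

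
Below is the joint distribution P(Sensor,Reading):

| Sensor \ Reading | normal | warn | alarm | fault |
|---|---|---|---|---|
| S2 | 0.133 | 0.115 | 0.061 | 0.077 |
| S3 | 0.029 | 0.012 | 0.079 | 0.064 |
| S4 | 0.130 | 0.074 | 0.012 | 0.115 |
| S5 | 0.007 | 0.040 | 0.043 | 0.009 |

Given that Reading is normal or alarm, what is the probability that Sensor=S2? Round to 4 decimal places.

0.3927

P(Reading=normal) = 0.133 + 0.029 + 0.130 + 0.007 = 0.299.
P(Reading=alarm) = 0.061 + 0.079 + 0.012 + 0.043 = 0.195.
P(Reading ∈ {normal, alarm}) = 0.299 + 0.195 = 0.494; P(Sensor=S2, Reading ∈ {normal, alarm}) = 0.133 + 0.061 = 0.194.
P(Sensor=S2 | Reading ∈ {normal, alarm}) = 0.194/0.494 = 0.3927.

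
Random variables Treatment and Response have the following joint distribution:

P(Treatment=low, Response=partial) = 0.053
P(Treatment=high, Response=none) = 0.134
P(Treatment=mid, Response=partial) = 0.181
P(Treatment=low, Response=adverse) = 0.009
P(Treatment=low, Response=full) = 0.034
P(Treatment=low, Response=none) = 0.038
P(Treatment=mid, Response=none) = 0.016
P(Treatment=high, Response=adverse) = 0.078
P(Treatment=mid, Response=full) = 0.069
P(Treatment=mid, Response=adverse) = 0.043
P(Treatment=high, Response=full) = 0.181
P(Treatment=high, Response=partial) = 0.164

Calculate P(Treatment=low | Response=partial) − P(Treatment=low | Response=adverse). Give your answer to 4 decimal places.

P(Response=partial) = 0.053 + 0.181 + 0.164 = 0.398; P(Treatment=low | Response=partial) = 0.053/0.398 = 0.13317.
P(Response=adverse) = 0.009 + 0.043 + 0.078 = 0.130; P(Treatment=low | Response=adverse) = 0.009/0.130 = 0.06923.
Difference = 0.0639.

0.0639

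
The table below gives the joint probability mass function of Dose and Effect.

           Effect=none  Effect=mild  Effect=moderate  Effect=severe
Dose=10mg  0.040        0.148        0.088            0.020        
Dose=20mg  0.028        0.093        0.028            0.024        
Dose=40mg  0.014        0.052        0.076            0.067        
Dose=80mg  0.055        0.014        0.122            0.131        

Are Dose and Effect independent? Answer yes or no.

P(Dose=80mg) = 0.322 and P(Effect=mild) = 0.307, so their product is 0.09885, but P(Dose=80mg, Effect=mild) = 0.014. Since these differ, Dose and Effect are not independent.

no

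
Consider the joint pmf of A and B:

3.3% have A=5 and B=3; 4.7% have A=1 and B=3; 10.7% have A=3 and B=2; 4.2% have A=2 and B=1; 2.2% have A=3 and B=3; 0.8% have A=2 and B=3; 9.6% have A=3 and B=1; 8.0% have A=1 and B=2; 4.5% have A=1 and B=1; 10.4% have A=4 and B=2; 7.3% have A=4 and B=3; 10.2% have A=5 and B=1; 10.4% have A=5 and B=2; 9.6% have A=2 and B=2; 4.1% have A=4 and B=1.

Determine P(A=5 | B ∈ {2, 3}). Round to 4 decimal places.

P(B=2) = 0.080 + 0.096 + 0.107 + 0.104 + 0.104 = 0.491.
P(B=3) = 0.047 + 0.008 + 0.022 + 0.073 + 0.033 = 0.183.
P(B ∈ {2, 3}) = 0.491 + 0.183 = 0.674; P(A=5, B ∈ {2, 3}) = 0.104 + 0.033 = 0.137.
P(A=5 | B ∈ {2, 3}) = 0.137/0.674 = 0.2033.

0.2033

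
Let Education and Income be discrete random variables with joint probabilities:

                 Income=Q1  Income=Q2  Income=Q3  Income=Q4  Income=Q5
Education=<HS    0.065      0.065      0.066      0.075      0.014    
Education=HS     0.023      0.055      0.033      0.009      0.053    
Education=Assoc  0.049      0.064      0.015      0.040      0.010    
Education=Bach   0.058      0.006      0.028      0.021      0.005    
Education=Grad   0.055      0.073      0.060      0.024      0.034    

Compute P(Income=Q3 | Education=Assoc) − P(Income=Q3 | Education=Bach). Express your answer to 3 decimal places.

-0.153

P(Education=Assoc) = 0.049 + 0.064 + 0.015 + 0.040 + 0.010 = 0.178; P(Income=Q3 | Education=Assoc) = 0.015/0.178 = 0.0843.
P(Education=Bach) = 0.058 + 0.006 + 0.028 + 0.021 + 0.005 = 0.118; P(Income=Q3 | Education=Bach) = 0.028/0.118 = 0.2373.
Difference = -0.153.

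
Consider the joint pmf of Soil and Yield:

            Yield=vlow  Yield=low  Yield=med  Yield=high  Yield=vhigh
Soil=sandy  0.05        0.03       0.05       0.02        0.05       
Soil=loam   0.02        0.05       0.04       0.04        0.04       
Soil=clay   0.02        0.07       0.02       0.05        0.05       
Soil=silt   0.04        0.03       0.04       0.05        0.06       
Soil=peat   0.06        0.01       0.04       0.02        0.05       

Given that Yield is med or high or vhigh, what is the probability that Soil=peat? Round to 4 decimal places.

P(Yield=med) = 0.05 + 0.04 + 0.02 + 0.04 + 0.04 = 0.19.
P(Yield=high) = 0.02 + 0.04 + 0.05 + 0.05 + 0.02 = 0.18.
P(Yield=vhigh) = 0.05 + 0.04 + 0.05 + 0.06 + 0.05 = 0.25.
P(Yield ∈ {med, high, vhigh}) = 0.19 + 0.18 + 0.25 = 0.62; P(Soil=peat, Yield ∈ {med, high, vhigh}) = 0.04 + 0.02 + 0.05 = 0.11.
P(Soil=peat | Yield ∈ {med, high, vhigh}) = 0.11/0.62 = 0.1774.

0.1774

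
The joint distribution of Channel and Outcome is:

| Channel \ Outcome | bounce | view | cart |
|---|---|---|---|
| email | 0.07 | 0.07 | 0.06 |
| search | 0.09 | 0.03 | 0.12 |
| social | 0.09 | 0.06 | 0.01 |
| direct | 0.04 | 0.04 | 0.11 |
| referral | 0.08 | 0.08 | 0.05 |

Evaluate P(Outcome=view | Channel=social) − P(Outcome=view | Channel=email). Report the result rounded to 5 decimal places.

P(Channel=social) = 0.09 + 0.06 + 0.01 = 0.16; P(Outcome=view | Channel=social) = 0.06/0.16 = 0.375000.
P(Channel=email) = 0.07 + 0.07 + 0.06 = 0.20; P(Outcome=view | Channel=email) = 0.07/0.20 = 0.350000.
Difference = 0.02500.

0.02500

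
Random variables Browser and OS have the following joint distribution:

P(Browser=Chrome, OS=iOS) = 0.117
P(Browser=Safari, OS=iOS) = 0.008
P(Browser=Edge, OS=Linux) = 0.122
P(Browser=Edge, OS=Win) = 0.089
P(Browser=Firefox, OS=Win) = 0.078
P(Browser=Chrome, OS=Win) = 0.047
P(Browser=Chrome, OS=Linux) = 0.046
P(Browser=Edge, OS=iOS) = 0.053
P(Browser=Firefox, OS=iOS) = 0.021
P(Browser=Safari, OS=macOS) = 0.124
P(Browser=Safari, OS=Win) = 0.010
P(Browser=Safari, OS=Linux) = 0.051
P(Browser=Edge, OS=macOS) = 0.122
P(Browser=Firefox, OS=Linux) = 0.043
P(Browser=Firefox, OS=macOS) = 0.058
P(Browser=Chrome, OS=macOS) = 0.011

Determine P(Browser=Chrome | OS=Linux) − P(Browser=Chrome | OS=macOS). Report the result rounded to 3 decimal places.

P(OS=Linux) = 0.046 + 0.043 + 0.051 + 0.122 = 0.262; P(Browser=Chrome | OS=Linux) = 0.046/0.262 = 0.1756.
P(OS=macOS) = 0.011 + 0.058 + 0.124 + 0.122 = 0.315; P(Browser=Chrome | OS=macOS) = 0.011/0.315 = 0.0349.
Difference = 0.141.

0.141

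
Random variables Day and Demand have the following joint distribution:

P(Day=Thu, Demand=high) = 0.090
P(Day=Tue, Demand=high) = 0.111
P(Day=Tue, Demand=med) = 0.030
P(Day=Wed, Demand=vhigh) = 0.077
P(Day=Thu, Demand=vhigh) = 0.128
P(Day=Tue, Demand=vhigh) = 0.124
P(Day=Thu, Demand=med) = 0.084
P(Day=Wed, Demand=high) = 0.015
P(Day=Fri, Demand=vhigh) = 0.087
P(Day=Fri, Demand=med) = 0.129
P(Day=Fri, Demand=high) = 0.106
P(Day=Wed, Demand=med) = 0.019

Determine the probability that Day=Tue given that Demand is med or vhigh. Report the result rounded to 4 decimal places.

P(Demand=med) = 0.030 + 0.019 + 0.084 + 0.129 = 0.262.
P(Demand=vhigh) = 0.124 + 0.077 + 0.128 + 0.087 = 0.416.
P(Demand ∈ {med, vhigh}) = 0.262 + 0.416 = 0.678; P(Day=Tue, Demand ∈ {med, vhigh}) = 0.030 + 0.124 = 0.154.
P(Day=Tue | Demand ∈ {med, vhigh}) = 0.154/0.678 = 0.2271.

0.2271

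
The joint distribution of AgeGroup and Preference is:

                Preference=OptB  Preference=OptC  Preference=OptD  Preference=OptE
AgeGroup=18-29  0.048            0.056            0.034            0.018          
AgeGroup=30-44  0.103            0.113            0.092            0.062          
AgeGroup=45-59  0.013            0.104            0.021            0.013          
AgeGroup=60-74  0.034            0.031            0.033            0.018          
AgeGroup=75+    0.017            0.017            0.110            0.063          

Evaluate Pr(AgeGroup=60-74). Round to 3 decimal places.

P(AgeGroup=60-74) = 0.034 + 0.031 + 0.033 + 0.018 = 0.116.

0.116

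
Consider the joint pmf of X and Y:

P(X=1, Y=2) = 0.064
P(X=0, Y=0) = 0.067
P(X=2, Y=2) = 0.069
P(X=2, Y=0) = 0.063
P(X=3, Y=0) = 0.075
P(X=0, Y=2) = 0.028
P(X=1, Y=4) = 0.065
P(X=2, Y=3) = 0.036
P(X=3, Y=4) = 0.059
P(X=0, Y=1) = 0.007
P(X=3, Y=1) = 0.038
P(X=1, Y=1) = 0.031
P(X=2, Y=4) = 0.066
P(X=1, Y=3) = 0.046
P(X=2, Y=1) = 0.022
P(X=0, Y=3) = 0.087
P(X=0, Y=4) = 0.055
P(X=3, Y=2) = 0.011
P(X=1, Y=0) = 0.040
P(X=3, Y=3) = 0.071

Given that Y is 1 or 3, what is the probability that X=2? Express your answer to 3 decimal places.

P(Y=1) = 0.007 + 0.031 + 0.022 + 0.038 = 0.098.
P(Y=3) = 0.087 + 0.046 + 0.036 + 0.071 = 0.240.
P(Y ∈ {1, 3}) = 0.098 + 0.240 = 0.338; P(X=2, Y ∈ {1, 3}) = 0.022 + 0.036 = 0.058.
P(X=2 | Y ∈ {1, 3}) = 0.058/0.338 = 0.172.

0.172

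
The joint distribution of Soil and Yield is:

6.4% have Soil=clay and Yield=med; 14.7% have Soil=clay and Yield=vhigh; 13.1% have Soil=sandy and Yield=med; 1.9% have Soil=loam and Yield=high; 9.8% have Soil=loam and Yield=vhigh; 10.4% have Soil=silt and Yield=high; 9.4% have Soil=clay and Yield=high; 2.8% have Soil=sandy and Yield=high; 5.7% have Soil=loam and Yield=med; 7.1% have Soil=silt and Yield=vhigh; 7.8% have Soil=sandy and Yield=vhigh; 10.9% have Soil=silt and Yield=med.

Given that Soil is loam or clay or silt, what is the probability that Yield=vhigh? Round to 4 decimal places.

P(Soil=loam) = 0.057 + 0.019 + 0.098 = 0.174.
P(Soil=clay) = 0.064 + 0.094 + 0.147 = 0.305.
P(Soil=silt) = 0.109 + 0.104 + 0.071 = 0.284.
P(Soil ∈ {loam, clay, silt}) = 0.174 + 0.305 + 0.284 = 0.763; P(Yield=vhigh, Soil ∈ {loam, clay, silt}) = 0.098 + 0.147 + 0.071 = 0.316.
P(Yield=vhigh | Soil ∈ {loam, clay, silt}) = 0.316/0.763 = 0.4142.

0.4142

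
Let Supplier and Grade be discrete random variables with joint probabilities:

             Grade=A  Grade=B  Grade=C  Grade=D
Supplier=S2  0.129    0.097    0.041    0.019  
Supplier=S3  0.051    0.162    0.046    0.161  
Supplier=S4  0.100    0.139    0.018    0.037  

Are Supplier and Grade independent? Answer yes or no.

no

P(Supplier=S3) = 0.420 and P(Grade=D) = 0.217, so their product is 0.09114, but P(Supplier=S3, Grade=D) = 0.161. Since these differ, Supplier and Grade are not independent.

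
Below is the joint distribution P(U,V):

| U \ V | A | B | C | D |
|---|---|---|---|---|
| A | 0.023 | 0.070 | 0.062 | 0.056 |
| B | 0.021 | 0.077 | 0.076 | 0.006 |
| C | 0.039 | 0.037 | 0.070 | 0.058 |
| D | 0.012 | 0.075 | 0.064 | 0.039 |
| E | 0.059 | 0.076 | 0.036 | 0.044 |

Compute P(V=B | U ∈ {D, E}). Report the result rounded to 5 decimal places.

0.37284

P(U=D) = 0.012 + 0.075 + 0.064 + 0.039 = 0.190.
P(U=E) = 0.059 + 0.076 + 0.036 + 0.044 = 0.215.
P(U ∈ {D, E}) = 0.190 + 0.215 = 0.405; P(V=B, U ∈ {D, E}) = 0.075 + 0.076 = 0.151.
P(V=B | U ∈ {D, E}) = 0.151/0.405 = 0.37284.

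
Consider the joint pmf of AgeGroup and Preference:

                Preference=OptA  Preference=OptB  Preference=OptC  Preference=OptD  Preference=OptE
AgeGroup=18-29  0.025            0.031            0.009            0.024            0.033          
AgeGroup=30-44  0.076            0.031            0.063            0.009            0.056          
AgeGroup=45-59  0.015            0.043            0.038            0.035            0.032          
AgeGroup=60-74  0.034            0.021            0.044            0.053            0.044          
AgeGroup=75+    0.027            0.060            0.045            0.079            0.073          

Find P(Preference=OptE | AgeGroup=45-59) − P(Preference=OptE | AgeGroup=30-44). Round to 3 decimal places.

P(AgeGroup=45-59) = 0.015 + 0.043 + 0.038 + 0.035 + 0.032 = 0.163; P(Preference=OptE | AgeGroup=45-59) = 0.032/0.163 = 0.1963.
P(AgeGroup=30-44) = 0.076 + 0.031 + 0.063 + 0.009 + 0.056 = 0.235; P(Preference=OptE | AgeGroup=30-44) = 0.056/0.235 = 0.2383.
Difference = -0.042.

-0.042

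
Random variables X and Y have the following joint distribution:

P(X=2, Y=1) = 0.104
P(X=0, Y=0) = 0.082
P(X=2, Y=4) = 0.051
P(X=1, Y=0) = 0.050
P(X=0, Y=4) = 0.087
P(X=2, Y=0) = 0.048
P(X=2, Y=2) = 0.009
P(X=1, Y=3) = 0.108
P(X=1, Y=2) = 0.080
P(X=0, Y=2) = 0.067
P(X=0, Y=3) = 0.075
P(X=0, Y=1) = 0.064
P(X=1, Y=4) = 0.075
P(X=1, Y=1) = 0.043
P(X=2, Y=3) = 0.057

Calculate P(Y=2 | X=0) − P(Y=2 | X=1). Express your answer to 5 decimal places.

P(X=0) = 0.082 + 0.064 + 0.067 + 0.075 + 0.087 = 0.375; P(Y=2 | X=0) = 0.067/0.375 = 0.178667.
P(X=1) = 0.050 + 0.043 + 0.080 + 0.108 + 0.075 = 0.356; P(Y=2 | X=1) = 0.080/0.356 = 0.224719.
Difference = -0.04605.

-0.04605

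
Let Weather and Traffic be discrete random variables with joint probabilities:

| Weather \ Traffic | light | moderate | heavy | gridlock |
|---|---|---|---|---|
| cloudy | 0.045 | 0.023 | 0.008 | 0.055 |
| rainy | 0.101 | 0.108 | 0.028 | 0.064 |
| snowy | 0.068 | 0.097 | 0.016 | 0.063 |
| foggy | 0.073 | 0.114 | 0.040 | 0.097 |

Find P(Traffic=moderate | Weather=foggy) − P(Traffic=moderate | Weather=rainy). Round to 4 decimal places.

-0.0070

P(Weather=foggy) = 0.073 + 0.114 + 0.040 + 0.097 = 0.324; P(Traffic=moderate | Weather=foggy) = 0.114/0.324 = 0.35185.
P(Weather=rainy) = 0.101 + 0.108 + 0.028 + 0.064 = 0.301; P(Traffic=moderate | Weather=rainy) = 0.108/0.301 = 0.35880.
Difference = -0.0070.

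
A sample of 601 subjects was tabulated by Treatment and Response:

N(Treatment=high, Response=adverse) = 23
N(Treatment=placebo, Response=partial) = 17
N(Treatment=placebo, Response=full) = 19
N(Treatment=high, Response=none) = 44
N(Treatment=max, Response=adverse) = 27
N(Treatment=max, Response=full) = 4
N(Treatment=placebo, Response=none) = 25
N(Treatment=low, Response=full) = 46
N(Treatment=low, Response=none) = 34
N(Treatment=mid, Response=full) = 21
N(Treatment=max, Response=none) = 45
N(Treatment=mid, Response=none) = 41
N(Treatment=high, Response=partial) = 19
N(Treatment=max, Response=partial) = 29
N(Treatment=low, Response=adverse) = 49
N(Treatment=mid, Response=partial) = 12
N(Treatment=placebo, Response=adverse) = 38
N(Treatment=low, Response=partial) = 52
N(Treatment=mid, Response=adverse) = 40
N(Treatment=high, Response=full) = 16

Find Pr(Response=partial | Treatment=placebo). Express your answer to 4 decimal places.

Total with Treatment=placebo: 25 + 17 + 19 + 38 = 99.
P(Response=partial | Treatment=placebo) = 17/99 = 0.1717.

0.1717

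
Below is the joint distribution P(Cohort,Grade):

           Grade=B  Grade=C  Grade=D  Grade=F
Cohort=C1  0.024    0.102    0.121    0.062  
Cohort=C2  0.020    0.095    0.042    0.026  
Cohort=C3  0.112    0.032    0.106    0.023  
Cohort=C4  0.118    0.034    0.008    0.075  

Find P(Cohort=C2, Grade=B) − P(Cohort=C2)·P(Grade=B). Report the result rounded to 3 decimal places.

P(Cohort=C2) = 0.020 + 0.095 + 0.042 + 0.026 = 0.183.
P(Grade=B) = 0.024 + 0.020 + 0.112 + 0.118 = 0.274.
P(Cohort=C2, Grade=B) − P(Cohort=C2)P(Grade=B) = 0.020 − 0.183×0.274 = -0.030.

-0.030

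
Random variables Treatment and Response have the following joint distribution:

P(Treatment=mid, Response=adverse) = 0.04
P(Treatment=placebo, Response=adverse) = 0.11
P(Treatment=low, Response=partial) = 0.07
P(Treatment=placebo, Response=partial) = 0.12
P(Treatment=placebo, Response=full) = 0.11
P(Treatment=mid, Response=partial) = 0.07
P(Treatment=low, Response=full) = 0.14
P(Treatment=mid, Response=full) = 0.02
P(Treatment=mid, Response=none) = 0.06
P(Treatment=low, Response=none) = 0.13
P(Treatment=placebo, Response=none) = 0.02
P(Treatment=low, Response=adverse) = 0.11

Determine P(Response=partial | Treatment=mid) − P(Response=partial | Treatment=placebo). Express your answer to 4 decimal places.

0.0351

P(Treatment=mid) = 0.06 + 0.07 + 0.02 + 0.04 = 0.19; P(Response=partial | Treatment=mid) = 0.07/0.19 = 0.36842.
P(Treatment=placebo) = 0.02 + 0.12 + 0.11 + 0.11 = 0.36; P(Response=partial | Treatment=placebo) = 0.12/0.36 = 0.33333.
Difference = 0.0351.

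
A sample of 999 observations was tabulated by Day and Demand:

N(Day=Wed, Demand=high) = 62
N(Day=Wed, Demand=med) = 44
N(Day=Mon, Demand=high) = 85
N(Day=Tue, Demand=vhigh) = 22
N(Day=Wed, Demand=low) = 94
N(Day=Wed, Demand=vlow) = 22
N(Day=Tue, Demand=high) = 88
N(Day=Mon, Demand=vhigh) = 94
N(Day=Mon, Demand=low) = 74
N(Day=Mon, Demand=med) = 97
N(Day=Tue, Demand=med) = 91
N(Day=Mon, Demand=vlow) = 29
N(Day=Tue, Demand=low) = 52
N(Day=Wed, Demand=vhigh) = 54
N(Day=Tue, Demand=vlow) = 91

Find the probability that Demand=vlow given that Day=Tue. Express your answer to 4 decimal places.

0.2645

Total with Day=Tue: 91 + 52 + 91 + 88 + 22 = 344.
P(Demand=vlow | Day=Tue) = 91/344 = 0.2645.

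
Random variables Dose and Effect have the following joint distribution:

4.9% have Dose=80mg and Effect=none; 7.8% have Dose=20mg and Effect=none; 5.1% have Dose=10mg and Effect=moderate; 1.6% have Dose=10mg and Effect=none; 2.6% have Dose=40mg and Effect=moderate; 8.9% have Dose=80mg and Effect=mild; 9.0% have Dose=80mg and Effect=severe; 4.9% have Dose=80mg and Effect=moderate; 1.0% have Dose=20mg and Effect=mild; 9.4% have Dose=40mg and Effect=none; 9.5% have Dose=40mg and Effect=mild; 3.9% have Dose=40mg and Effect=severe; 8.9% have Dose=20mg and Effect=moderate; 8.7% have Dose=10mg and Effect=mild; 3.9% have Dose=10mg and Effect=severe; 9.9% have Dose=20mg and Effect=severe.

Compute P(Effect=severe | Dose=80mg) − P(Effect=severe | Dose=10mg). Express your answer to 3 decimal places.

P(Dose=80mg) = 0.049 + 0.089 + 0.049 + 0.090 = 0.277; P(Effect=severe | Dose=80mg) = 0.090/0.277 = 0.3249.
P(Dose=10mg) = 0.016 + 0.087 + 0.051 + 0.039 = 0.193; P(Effect=severe | Dose=10mg) = 0.039/0.193 = 0.2021.
Difference = 0.123.

0.123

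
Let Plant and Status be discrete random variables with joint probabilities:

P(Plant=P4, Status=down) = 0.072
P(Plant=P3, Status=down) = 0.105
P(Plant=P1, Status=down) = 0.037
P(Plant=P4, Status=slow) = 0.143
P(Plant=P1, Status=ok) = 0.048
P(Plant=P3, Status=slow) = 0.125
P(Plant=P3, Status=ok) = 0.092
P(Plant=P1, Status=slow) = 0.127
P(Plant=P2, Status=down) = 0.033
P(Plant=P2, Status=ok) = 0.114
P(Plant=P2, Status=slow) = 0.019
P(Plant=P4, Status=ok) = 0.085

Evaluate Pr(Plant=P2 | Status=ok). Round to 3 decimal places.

0.336

P(Status=ok) = 0.048 + 0.114 + 0.092 + 0.085 = 0.339.
P(Plant=P2 | Status=ok) = 0.114/0.339 = 0.336.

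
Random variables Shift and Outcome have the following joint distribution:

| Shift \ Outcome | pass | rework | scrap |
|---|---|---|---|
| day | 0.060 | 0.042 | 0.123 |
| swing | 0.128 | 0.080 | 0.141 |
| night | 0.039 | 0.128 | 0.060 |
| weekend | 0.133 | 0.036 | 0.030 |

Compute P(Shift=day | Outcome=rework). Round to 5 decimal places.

P(Outcome=rework) = 0.042 + 0.080 + 0.128 + 0.036 = 0.286.
P(Shift=day | Outcome=rework) = 0.042/0.286 = 0.14685.

0.14685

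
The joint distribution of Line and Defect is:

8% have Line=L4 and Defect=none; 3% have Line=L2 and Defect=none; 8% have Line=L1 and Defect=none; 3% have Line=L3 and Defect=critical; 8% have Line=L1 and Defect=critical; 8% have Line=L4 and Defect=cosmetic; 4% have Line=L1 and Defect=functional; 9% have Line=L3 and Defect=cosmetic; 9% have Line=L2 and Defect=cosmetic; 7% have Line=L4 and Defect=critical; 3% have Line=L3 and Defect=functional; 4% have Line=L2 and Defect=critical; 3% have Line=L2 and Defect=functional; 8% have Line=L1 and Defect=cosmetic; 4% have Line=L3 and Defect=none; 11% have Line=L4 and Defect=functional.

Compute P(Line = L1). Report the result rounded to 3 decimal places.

0.280

P(Line=L1) = 0.08 + 0.08 + 0.04 + 0.08 = 0.28.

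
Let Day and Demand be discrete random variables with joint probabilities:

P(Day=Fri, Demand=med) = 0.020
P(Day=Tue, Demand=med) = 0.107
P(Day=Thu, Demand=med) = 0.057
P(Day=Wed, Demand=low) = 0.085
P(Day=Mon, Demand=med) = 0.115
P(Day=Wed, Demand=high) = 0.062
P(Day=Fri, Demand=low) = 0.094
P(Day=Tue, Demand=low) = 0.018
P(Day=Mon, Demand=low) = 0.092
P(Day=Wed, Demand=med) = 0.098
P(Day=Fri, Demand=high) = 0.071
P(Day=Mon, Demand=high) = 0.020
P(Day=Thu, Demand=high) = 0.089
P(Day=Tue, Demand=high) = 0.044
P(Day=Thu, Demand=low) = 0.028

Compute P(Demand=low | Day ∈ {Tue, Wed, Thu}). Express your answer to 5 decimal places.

0.22279

P(Day=Tue) = 0.018 + 0.107 + 0.044 = 0.169.
P(Day=Wed) = 0.085 + 0.098 + 0.062 = 0.245.
P(Day=Thu) = 0.028 + 0.057 + 0.089 = 0.174.
P(Day ∈ {Tue, Wed, Thu}) = 0.169 + 0.245 + 0.174 = 0.588; P(Demand=low, Day ∈ {Tue, Wed, Thu}) = 0.018 + 0.085 + 0.028 = 0.131.
P(Demand=low | Day ∈ {Tue, Wed, Thu}) = 0.131/0.588 = 0.22279.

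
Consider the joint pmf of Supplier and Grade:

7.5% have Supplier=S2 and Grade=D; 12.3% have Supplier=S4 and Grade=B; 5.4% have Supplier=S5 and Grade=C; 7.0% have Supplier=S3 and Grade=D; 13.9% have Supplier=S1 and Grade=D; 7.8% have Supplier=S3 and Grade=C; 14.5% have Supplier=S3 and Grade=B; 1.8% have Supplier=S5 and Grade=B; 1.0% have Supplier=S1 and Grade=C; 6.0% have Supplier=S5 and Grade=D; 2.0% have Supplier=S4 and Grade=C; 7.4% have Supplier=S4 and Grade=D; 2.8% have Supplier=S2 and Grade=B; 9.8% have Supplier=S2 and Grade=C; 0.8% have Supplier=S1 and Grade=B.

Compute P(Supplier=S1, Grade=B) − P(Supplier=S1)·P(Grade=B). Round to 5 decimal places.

-0.04255

P(Supplier=S1) = 0.008 + 0.010 + 0.139 = 0.157.
P(Grade=B) = 0.008 + 0.028 + 0.145 + 0.123 + 0.018 = 0.322.
P(Supplier=S1, Grade=B) − P(Supplier=S1)P(Grade=B) = 0.008 − 0.157×0.322 = -0.04255.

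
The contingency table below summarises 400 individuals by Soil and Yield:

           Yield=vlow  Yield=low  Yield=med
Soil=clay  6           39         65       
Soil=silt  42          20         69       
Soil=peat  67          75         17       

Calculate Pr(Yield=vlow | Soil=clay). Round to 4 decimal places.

0.0545

Total with Soil=clay: 6 + 39 + 65 = 110.
P(Yield=vlow | Soil=clay) = 6/110 = 0.0545.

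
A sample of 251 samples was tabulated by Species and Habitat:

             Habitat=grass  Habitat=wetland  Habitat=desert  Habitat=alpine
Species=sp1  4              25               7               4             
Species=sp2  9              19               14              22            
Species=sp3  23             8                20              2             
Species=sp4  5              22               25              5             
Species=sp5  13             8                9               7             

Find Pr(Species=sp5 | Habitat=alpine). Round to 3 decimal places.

Total with Habitat=alpine: 4 + 22 + 2 + 5 + 7 = 40.
P(Species=sp5 | Habitat=alpine) = 7/40 = 0.175.

0.175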